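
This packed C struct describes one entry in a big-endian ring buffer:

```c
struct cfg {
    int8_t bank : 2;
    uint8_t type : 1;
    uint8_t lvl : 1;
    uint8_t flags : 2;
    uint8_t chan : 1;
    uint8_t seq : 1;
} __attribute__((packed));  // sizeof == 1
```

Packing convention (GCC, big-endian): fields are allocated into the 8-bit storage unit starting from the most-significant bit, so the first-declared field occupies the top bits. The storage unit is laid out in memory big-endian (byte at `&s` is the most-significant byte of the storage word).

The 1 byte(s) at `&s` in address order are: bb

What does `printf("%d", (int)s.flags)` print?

2

[0]=0xbb (big-endian) → word 0xbb
bank:2 @ bit 6 → (0xbb>>6)&0x3 = 0x2
type:1 @ bit 5 → (0xbb>>5)&0x1 = 0x1
lvl:1 @ bit 4 → (0xbb>>4)&0x1 = 0x1
flags:2 @ bit 2 → (0xbb>>2)&0x3 = 0x2  ←
chan:1 @ bit 1 → (0xbb>>1)&0x1 = 0x1
seq:1 @ bit 0 → (0xbb>>0)&0x1 = 0x1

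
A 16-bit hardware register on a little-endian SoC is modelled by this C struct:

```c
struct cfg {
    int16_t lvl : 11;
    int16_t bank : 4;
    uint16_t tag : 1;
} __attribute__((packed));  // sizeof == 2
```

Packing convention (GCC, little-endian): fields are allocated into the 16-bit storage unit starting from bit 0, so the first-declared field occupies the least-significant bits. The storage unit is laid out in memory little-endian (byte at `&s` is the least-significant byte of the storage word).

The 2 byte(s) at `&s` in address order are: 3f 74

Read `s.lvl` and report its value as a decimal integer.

-961

[0]=0x3f [1]=0x74 (little-endian) → word 0x743f
lvl [0+:11] = (word>>0) & 0x7ff = 1087  ←
bank [11+:4] = (word>>11) & 0xf = 14
tag [15+:1] = (word>>15) & 0x1 = 0
lvl signed 11b, MSB=1: 1087 - 2048 = -961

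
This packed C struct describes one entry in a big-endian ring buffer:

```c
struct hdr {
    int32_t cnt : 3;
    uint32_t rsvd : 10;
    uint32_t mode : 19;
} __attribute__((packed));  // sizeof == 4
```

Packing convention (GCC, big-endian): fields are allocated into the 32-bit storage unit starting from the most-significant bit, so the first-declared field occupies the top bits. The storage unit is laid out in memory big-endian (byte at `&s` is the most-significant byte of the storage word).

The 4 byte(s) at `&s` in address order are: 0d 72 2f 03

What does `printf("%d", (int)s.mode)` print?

143107

[0]=0x0d [1]=0x72 [2]=0x2f [3]=0x03 (big-endian) → word 0x0d722f03
cnt [29+:3] = (word>>29) & 0x7 = 0
rsvd [19+:10] = (word>>19) & 0x3ff = 430
mode [0+:19] = (word>>0) & 0x7ffff = 143107  ←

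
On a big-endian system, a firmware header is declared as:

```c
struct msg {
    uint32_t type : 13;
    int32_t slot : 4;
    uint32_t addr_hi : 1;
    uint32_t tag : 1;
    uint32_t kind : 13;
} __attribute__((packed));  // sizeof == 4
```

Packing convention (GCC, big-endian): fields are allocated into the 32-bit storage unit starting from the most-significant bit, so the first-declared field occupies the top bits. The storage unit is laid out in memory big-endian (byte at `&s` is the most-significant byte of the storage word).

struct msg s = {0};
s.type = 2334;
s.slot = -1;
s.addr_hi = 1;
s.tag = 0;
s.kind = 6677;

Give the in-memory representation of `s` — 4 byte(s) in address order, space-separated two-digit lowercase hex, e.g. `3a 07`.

48 f7 da 15

type (13b) val=2334 bits=0x91e at bit 19: 0x48f00000
slot (4b) val=-1 bits=0xf at bit 15: 0x48f78000
addr_hi (1b) val=1 bits=0x1 at bit 14: 0x48f7c000
tag (1b) val=0 bits=0x0 at bit 13: 0x48f7c000
kind (13b) val=6677 bits=0x1a15 at bit 0: 0x48f7da15
word = 0x48f7da15 → big-endian bytes:
  [0]=0x48  [1]=0xf7  [2]=0xda  [3]=0x15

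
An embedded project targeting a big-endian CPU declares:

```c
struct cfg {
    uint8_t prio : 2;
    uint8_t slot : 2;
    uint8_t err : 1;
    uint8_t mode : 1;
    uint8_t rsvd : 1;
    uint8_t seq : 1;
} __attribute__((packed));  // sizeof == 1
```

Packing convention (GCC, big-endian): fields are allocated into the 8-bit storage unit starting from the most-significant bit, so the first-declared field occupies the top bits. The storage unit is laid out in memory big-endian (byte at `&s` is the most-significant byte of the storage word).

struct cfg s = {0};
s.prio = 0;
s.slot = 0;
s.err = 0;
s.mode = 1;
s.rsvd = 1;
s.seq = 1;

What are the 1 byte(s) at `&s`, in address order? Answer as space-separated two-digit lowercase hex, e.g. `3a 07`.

07

prio:2 = 0 → 0x0 << 6 → word 0x00
slot:2 = 0 → 0x0 << 4 → word 0x00
err:1 = 0 → 0x0 << 3 → word 0x00
mode:1 = 1 → 0x1 << 2 → word 0x04
rsvd:1 = 1 → 0x1 << 1 → word 0x06
seq:1 = 1 → 0x1 << 0 → word 0x07
word = 0x07 → big-endian bytes:
  [0]=0x07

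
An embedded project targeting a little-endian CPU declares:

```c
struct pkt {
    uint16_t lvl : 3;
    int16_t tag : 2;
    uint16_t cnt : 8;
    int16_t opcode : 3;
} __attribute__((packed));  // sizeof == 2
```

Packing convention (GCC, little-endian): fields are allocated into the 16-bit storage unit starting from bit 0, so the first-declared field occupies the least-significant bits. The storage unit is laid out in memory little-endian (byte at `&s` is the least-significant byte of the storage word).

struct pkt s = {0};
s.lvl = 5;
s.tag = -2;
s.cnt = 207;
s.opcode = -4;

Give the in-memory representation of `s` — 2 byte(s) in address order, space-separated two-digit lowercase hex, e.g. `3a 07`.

[0+:3] lvl=5 & 0x7 = 0x5; word=0x0005
[3+:2] tag=-2 & 0x3 = 0x2; word=0x0015
[5+:8] cnt=207 & 0xff = 0xcf; word=0x19f5
[13+:3] opcode=-4 & 0x7 = 0x4; word=0x99f5
word = 0x99f5 → little-endian bytes:
  [0]=0xf5  [1]=0x99

f5 99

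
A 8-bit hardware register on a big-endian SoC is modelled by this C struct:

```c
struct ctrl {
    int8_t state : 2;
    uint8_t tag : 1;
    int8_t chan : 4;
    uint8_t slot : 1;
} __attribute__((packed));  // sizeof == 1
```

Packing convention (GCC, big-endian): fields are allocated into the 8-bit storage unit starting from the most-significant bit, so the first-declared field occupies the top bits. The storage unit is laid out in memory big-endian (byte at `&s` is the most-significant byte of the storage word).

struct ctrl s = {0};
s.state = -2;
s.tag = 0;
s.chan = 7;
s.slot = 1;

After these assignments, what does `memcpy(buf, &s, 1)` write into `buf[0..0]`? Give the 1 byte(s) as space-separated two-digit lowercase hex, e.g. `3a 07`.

8f

[6+:2] state=-2 & 0x3 = 0x2; word=0x80
[5+:1] tag=0 & 0x1 = 0x0; word=0x80
[1+:4] chan=7 & 0xf = 0x7; word=0x8e
[0+:1] slot=1 & 0x1 = 0x1; word=0x8f
word = 0x8f → big-endian bytes:
  [0]=0x8f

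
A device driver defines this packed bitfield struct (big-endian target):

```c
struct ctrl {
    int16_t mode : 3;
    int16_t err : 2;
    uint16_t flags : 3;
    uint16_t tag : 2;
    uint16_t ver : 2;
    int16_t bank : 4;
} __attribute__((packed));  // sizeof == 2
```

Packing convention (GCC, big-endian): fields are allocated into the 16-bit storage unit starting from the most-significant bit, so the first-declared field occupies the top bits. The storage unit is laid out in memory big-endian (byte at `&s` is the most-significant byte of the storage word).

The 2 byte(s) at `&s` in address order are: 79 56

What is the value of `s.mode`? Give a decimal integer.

3

[0]=0x79 [1]=0x56 (big-endian) → word 0x7956
mode:3 @ bit 13 → (0x7956>>13)&0x7 = 0x3  ←
err:2 @ bit 11 → (0x7956>>11)&0x3 = 0x3
flags:3 @ bit 8 → (0x7956>>8)&0x7 = 0x1
tag:2 @ bit 6 → (0x7956>>6)&0x3 = 0x1
ver:2 @ bit 4 → (0x7956>>4)&0x3 = 0x1
bank:4 @ bit 0 → (0x7956>>0)&0xf = 0x6
mode signed 3b, MSB=0: value = 3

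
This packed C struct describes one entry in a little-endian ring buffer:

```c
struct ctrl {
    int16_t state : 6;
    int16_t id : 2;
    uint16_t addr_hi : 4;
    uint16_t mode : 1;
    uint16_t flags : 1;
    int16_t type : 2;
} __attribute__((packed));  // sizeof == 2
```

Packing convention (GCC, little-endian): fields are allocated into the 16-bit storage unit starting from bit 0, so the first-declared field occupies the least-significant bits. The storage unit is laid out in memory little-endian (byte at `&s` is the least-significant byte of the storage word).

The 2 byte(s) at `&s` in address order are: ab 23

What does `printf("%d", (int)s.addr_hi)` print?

[0]=0xab [1]=0x23 (little-endian) → word 0x23ab
state [0+:6] = (word>>0) & 0x3f = 43
id [6+:2] = (word>>6) & 0x3 = 2
addr_hi [8+:4] = (word>>8) & 0xf = 3  ←
mode [12+:1] = (word>>12) & 0x1 = 0
flags [13+:1] = (word>>13) & 0x1 = 1
type [14+:2] = (word>>14) & 0x3 = 0

3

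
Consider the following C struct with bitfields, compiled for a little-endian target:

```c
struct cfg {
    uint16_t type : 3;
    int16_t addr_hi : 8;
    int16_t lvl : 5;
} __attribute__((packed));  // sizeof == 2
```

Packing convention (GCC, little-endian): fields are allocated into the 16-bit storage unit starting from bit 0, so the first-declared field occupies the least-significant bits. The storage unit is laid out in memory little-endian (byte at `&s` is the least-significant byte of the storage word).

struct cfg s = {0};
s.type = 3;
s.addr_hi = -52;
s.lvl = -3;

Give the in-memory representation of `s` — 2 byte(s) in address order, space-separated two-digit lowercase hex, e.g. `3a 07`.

63 ee

type (3b) val=3 bits=0x3 at bit 0: 0x0003
addr_hi (8b) val=-52 bits=0xcc at bit 3: 0x0663
lvl (5b) val=-3 bits=0x1d at bit 11: 0xee63
word = 0xee63 → little-endian bytes:
  [0]=0x63  [1]=0xee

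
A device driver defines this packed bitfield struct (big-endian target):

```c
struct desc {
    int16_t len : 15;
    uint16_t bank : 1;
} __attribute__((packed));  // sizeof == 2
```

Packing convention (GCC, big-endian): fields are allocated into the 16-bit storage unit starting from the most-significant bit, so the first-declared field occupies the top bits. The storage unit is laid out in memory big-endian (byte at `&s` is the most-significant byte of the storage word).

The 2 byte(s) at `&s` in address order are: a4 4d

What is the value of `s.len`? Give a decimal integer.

-11738

[0]=0xa4 [1]=0x4d (big-endian) → word 0xa44d
len [1+:15] = (word>>1) & 0x7fff = 21030  ←
bank [0+:1] = (word>>0) & 0x1 = 1
len signed 15b, MSB=1: 21030 - 32768 = -11738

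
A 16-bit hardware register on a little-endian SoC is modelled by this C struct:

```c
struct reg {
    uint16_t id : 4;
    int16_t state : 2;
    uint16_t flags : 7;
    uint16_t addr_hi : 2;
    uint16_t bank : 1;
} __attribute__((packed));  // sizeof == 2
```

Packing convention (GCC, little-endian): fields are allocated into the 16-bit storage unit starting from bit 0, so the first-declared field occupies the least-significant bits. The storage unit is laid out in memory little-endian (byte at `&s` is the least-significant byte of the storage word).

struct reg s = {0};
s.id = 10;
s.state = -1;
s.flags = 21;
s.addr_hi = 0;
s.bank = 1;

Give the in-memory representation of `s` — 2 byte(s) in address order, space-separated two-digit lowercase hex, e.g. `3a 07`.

id:4 = 10 → 0xa << 0 → word 0x000a
state:2 = -1 → 0x3 << 4 → word 0x003a
flags:7 = 21 → 0x15 << 6 → word 0x057a
addr_hi:2 = 0 → 0x0 << 13 → word 0x057a
bank:1 = 1 → 0x1 << 15 → word 0x857a
word = 0x857a → little-endian bytes:
  [0]=0x7a  [1]=0x85

7a 85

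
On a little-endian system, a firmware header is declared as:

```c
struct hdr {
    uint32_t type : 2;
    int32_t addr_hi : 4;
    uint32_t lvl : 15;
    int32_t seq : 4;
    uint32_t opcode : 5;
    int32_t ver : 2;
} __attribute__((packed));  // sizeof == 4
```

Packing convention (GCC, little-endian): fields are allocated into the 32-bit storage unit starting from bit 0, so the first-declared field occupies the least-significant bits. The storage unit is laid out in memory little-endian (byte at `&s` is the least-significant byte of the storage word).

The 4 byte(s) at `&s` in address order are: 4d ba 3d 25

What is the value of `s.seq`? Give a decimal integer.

-7

[0]=0x4d [1]=0xba [2]=0x3d [3]=0x25 (little-endian) → word 0x253dba4d
type:2 @ bit 0 → (0x253dba4d>>0)&0x3 = 0x1
addr_hi:4 @ bit 2 → (0x253dba4d>>2)&0xf = 0x3
lvl:15 @ bit 6 → (0x253dba4d>>6)&0x7fff = 0x76e9
seq:4 @ bit 21 → (0x253dba4d>>21)&0xf = 0x9  ←
opcode:5 @ bit 25 → (0x253dba4d>>25)&0x1f = 0x12
ver:2 @ bit 30 → (0x253dba4d>>30)&0x3 = 0x0
seq signed 4b, MSB=1: 9 - 16 = -7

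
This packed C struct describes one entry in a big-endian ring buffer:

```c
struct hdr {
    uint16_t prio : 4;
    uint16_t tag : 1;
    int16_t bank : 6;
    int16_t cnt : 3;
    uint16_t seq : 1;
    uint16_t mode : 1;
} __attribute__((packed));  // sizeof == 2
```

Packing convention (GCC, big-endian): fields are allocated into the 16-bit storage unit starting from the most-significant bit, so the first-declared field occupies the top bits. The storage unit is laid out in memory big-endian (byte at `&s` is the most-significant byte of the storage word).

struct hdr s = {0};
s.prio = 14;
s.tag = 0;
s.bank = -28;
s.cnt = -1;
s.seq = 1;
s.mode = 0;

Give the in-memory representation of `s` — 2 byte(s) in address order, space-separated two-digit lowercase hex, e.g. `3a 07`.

e4 9e

prio (4b) val=14 bits=0xe at bit 12: 0xe000
tag (1b) val=0 bits=0x0 at bit 11: 0xe000
bank (6b) val=-28 bits=0x24 at bit 5: 0xe480
cnt (3b) val=-1 bits=0x7 at bit 2: 0xe49c
seq (1b) val=1 bits=0x1 at bit 1: 0xe49e
mode (1b) val=0 bits=0x0 at bit 0: 0xe49e
word = 0xe49e → big-endian bytes:
  [0]=0xe4  [1]=0x9e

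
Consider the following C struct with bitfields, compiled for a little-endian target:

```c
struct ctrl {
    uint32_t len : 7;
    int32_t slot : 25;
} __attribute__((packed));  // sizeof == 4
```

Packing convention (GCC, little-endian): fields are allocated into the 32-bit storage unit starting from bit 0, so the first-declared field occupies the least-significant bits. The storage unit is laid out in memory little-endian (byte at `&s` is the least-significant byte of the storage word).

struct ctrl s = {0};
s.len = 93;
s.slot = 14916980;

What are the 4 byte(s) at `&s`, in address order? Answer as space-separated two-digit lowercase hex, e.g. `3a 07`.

5d ba ce 71

len:7 = 93 → 0x5d << 0 → word 0x0000005d
slot:25 = 14916980 → 0xe39d74 << 7 → word 0x71ceba5d
word = 0x71ceba5d → little-endian bytes:
  [0]=0x5d  [1]=0xba  [2]=0xce  [3]=0x71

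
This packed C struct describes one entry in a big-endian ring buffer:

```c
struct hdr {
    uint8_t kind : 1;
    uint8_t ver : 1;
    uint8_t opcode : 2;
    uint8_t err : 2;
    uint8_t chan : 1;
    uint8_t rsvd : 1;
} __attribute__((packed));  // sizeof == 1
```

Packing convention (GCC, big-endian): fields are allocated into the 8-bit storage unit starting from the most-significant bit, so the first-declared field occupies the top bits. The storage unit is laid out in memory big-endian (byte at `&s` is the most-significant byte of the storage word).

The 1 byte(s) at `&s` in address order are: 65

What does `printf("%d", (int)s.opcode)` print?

2

[0]=0x65 (big-endian) → word 0x65
kind [7+:1] = (word>>7) & 0x1 = 0
ver [6+:1] = (word>>6) & 0x1 = 1
opcode [4+:2] = (word>>4) & 0x3 = 2  ←
err [2+:2] = (word>>2) & 0x3 = 1
chan [1+:1] = (word>>1) & 0x1 = 0
rsvd [0+:1] = (word>>0) & 0x1 = 1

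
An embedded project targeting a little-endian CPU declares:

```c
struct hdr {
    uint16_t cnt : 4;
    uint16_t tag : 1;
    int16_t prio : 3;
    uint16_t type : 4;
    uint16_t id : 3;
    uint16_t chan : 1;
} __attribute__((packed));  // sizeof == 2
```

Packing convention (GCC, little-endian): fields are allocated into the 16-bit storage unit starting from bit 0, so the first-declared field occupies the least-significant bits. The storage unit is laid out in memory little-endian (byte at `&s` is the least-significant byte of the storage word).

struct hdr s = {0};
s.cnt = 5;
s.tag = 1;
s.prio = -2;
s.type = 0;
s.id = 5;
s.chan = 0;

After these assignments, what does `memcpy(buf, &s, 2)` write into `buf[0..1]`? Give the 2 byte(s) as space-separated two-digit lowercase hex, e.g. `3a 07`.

cnt (4b) val=5 bits=0x5 at bit 0: 0x0005
tag (1b) val=1 bits=0x1 at bit 4: 0x0015
prio (3b) val=-2 bits=0x6 at bit 5: 0x00d5
type (4b) val=0 bits=0x0 at bit 8: 0x00d5
id (3b) val=5 bits=0x5 at bit 12: 0x50d5
chan (1b) val=0 bits=0x0 at bit 15: 0x50d5
word = 0x50d5 → little-endian bytes:
  [0]=0xd5  [1]=0x50

d5 50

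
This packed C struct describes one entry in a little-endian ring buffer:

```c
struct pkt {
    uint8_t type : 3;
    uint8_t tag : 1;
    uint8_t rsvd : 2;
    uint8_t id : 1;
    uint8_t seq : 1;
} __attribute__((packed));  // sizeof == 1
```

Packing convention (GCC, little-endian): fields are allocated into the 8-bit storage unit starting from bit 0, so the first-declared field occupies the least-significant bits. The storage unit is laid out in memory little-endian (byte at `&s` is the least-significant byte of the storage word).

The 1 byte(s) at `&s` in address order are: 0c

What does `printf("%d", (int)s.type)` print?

[0]=0x0c (little-endian) → word 0x0c
type:3 @ bit 0 → (0x0c>>0)&0x7 = 0x4  ←
tag:1 @ bit 3 → (0x0c>>3)&0x1 = 0x1
rsvd:2 @ bit 4 → (0x0c>>4)&0x3 = 0x0
id:1 @ bit 6 → (0x0c>>6)&0x1 = 0x0
seq:1 @ bit 7 → (0x0c>>7)&0x1 = 0x0

4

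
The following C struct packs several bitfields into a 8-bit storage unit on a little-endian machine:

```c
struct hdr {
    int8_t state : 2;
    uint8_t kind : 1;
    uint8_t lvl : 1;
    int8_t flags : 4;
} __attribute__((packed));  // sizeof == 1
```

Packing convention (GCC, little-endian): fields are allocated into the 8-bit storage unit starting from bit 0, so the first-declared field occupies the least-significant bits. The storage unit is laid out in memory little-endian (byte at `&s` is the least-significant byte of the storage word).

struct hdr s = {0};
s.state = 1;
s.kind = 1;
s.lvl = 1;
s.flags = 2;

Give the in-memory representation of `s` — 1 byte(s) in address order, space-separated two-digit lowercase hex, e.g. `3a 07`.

state:2 = 1 → 0x1 << 0 → word 0x01
kind:1 = 1 → 0x1 << 2 → word 0x05
lvl:1 = 1 → 0x1 << 3 → word 0x0d
flags:4 = 2 → 0x2 << 4 → word 0x2d
word = 0x2d → little-endian bytes:
  [0]=0x2d

2d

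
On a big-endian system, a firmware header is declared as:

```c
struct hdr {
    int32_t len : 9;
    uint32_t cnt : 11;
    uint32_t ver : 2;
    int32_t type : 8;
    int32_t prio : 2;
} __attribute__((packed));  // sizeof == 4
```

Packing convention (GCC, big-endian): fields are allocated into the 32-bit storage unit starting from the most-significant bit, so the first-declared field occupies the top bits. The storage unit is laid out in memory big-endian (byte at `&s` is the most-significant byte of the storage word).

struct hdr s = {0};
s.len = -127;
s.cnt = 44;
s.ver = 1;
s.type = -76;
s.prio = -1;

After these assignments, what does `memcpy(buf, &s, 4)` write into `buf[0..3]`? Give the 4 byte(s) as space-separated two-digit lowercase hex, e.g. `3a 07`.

[23+:9] len=-127 & 0x1ff = 0x181; word=0xc0800000
[12+:11] cnt=44 & 0x7ff = 0x2c; word=0xc082c000
[10+:2] ver=1 & 0x3 = 0x1; word=0xc082c400
[2+:8] type=-76 & 0xff = 0xb4; word=0xc082c6d0
[0+:2] prio=-1 & 0x3 = 0x3; word=0xc082c6d3
word = 0xc082c6d3 → big-endian bytes:
  [0]=0xc0  [1]=0x82  [2]=0xc6  [3]=0xd3

c0 82 c6 d3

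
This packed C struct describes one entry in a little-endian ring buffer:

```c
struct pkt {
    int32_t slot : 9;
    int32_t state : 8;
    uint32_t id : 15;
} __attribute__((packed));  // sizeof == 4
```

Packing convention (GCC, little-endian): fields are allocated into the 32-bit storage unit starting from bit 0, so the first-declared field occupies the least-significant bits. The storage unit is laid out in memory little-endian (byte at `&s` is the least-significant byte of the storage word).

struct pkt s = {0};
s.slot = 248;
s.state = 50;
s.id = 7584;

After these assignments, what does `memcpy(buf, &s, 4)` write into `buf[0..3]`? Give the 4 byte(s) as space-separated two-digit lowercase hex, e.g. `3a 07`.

f8 64 40 3b

[0+:9] slot=248 & 0x1ff = 0xf8; word=0x000000f8
[9+:8] state=50 & 0xff = 0x32; word=0x000064f8
[17+:15] id=7584 & 0x7fff = 0x1da0; word=0x3b4064f8
word = 0x3b4064f8 → little-endian bytes:
  [0]=0xf8  [1]=0x64  [2]=0x40  [3]=0x3b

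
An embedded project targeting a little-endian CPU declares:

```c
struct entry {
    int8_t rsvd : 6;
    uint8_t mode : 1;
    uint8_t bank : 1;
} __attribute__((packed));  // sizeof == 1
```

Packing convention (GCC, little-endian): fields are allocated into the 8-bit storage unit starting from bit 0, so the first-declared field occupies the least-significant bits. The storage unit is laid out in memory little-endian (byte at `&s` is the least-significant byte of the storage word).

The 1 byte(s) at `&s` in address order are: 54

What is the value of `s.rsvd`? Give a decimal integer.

[0]=0x54 (little-endian) → word 0x54
rsvd [0+:6] = (word>>0) & 0x3f = 20  ←
mode [6+:1] = (word>>6) & 0x1 = 1
bank [7+:1] = (word>>7) & 0x1 = 0
rsvd signed 6b, MSB=0: value = 20

20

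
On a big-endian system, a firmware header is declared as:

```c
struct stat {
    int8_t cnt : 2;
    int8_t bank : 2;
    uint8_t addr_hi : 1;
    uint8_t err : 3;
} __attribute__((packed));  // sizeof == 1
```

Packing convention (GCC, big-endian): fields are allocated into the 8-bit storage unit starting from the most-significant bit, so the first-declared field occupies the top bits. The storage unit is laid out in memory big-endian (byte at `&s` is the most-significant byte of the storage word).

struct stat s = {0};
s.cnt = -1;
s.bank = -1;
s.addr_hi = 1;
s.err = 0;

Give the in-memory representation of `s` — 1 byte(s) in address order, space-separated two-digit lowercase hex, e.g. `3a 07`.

f8

cnt (2b) val=-1 bits=0x3 at bit 6: 0xc0
bank (2b) val=-1 bits=0x3 at bit 4: 0xf0
addr_hi (1b) val=1 bits=0x1 at bit 3: 0xf8
err (3b) val=0 bits=0x0 at bit 0: 0xf8
word = 0xf8 → big-endian bytes:
  [0]=0xf8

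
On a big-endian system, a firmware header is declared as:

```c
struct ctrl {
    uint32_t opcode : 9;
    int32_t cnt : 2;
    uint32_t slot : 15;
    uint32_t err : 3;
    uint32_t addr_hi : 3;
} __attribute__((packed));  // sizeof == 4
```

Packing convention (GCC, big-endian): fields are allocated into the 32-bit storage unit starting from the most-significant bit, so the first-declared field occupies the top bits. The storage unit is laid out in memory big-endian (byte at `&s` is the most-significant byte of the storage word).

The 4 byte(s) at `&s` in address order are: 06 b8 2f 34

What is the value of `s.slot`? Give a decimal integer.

[0]=0x06 [1]=0xb8 [2]=0x2f [3]=0x34 (big-endian) → word 0x06b82f34
opcode:9 @ bit 23 → (0x06b82f34>>23)&0x1ff = 0xd
cnt:2 @ bit 21 → (0x06b82f34>>21)&0x3 = 0x1
slot:15 @ bit 6 → (0x06b82f34>>6)&0x7fff = 0x60bc  ←
err:3 @ bit 3 → (0x06b82f34>>3)&0x7 = 0x6
addr_hi:3 @ bit 0 → (0x06b82f34>>0)&0x7 = 0x4

24764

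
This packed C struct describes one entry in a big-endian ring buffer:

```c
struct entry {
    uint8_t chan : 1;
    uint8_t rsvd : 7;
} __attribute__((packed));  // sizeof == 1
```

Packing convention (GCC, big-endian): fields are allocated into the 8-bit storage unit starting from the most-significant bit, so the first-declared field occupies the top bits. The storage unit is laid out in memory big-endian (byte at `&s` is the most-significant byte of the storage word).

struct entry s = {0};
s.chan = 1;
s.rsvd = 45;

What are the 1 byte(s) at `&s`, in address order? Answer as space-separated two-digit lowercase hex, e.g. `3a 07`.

ad

chan (1b) val=1 bits=0x1 at bit 7: 0x80
rsvd (7b) val=45 bits=0x2d at bit 0: 0xad
word = 0xad → big-endian bytes:
  [0]=0xad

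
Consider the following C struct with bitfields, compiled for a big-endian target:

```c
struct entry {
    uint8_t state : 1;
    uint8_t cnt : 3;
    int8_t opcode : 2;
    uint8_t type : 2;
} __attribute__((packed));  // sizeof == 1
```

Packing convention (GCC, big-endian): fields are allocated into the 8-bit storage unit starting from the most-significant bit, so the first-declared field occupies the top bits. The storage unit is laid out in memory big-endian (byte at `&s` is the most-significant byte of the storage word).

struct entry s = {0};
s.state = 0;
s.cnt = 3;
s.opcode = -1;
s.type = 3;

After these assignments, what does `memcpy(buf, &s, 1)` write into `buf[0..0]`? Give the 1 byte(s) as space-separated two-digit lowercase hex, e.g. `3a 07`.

3f

[7+:1] state=0 & 0x1 = 0x0; word=0x00
[4+:3] cnt=3 & 0x7 = 0x3; word=0x30
[2+:2] opcode=-1 & 0x3 = 0x3; word=0x3c
[0+:2] type=3 & 0x3 = 0x3; word=0x3f
word = 0x3f → big-endian bytes:
  [0]=0x3f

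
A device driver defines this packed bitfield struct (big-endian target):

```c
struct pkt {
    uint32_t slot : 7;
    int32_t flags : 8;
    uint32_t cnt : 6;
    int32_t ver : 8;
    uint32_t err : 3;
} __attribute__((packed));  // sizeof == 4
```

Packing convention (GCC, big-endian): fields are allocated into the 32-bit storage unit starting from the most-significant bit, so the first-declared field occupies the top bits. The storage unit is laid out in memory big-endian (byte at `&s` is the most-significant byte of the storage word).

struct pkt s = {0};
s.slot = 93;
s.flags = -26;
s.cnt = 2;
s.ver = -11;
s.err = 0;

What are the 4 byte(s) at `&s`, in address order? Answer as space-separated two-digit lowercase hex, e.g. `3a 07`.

bb cc 17 a8

slot:7 = 93 → 0x5d << 25 → word 0xba000000
flags:8 = -26 → 0xe6 << 17 → word 0xbbcc0000
cnt:6 = 2 → 0x2 << 11 → word 0xbbcc1000
ver:8 = -11 → 0xf5 << 3 → word 0xbbcc17a8
err:3 = 0 → 0x0 << 0 → word 0xbbcc17a8
word = 0xbbcc17a8 → big-endian bytes:
  [0]=0xbb  [1]=0xcc  [2]=0x17  [3]=0xa8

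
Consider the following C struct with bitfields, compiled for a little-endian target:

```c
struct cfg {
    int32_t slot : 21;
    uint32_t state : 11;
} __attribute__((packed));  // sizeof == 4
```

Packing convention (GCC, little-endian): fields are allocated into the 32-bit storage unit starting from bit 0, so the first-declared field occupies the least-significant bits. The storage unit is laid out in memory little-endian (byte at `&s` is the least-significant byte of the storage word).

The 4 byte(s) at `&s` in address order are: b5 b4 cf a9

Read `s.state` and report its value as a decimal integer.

1358

[0]=0xb5 [1]=0xb4 [2]=0xcf [3]=0xa9 (little-endian) → word 0xa9cfb4b5
slot:21 @ bit 0 → (0xa9cfb4b5>>0)&0x1fffff = 0xfb4b5
state:11 @ bit 21 → (0xa9cfb4b5>>21)&0x7ff = 0x54e  ←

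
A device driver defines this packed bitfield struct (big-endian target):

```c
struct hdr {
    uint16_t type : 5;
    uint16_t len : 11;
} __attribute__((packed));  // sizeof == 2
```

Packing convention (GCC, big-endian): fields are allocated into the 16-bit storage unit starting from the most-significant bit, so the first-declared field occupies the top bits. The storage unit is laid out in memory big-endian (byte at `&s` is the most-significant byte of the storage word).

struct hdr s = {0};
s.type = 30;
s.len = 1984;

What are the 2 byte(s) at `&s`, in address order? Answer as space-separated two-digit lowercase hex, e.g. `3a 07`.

f7 c0

type:5 = 30 → 0x1e << 11 → word 0xf000
len:11 = 1984 → 0x7c0 << 0 → word 0xf7c0
word = 0xf7c0 → big-endian bytes:
  [0]=0xf7  [1]=0xc0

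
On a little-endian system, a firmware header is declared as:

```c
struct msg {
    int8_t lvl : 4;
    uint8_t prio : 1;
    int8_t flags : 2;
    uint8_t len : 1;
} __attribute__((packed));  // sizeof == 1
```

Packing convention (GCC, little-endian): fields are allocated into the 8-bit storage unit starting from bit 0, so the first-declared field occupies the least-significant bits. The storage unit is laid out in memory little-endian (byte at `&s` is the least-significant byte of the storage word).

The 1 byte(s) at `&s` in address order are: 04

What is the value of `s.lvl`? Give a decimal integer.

[0]=0x04 (little-endian) → word 0x04
lvl:4 @ bit 0 → (0x04>>0)&0xf = 0x4  ←
prio:1 @ bit 4 → (0x04>>4)&0x1 = 0x0
flags:2 @ bit 5 → (0x04>>5)&0x3 = 0x0
len:1 @ bit 7 → (0x04>>7)&0x1 = 0x0
lvl signed 4b, MSB=0: value = 4

4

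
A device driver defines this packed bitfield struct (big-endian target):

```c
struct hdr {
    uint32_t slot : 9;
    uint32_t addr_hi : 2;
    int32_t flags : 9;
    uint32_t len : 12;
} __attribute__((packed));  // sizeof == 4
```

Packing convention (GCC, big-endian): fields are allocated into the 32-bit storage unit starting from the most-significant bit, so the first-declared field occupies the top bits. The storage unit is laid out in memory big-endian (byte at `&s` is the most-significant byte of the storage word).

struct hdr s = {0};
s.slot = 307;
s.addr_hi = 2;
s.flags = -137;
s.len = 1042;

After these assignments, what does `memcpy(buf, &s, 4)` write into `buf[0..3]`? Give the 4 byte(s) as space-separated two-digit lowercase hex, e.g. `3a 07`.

slot:9 = 307 → 0x133 << 23 → word 0x99800000
addr_hi:2 = 2 → 0x2 << 21 → word 0x99c00000
flags:9 = -137 → 0x177 << 12 → word 0x99d77000
len:12 = 1042 → 0x412 << 0 → word 0x99d77412
word = 0x99d77412 → big-endian bytes:
  [0]=0x99  [1]=0xd7  [2]=0x74  [3]=0x12

99 d7 74 12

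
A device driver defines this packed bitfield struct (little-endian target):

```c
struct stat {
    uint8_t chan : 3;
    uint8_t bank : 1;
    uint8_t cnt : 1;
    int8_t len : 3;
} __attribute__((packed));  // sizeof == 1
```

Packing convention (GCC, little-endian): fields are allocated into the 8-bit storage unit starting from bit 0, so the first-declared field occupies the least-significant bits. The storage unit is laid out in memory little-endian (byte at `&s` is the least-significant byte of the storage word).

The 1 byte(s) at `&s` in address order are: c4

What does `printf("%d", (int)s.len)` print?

-2

[0]=0xc4 (little-endian) → word 0xc4
chan:3 @ bit 0 → (0xc4>>0)&0x7 = 0x4
bank:1 @ bit 3 → (0xc4>>3)&0x1 = 0x0
cnt:1 @ bit 4 → (0xc4>>4)&0x1 = 0x0
len:3 @ bit 5 → (0xc4>>5)&0x7 = 0x6  ←
len signed 3b, MSB=1: 6 - 8 = -2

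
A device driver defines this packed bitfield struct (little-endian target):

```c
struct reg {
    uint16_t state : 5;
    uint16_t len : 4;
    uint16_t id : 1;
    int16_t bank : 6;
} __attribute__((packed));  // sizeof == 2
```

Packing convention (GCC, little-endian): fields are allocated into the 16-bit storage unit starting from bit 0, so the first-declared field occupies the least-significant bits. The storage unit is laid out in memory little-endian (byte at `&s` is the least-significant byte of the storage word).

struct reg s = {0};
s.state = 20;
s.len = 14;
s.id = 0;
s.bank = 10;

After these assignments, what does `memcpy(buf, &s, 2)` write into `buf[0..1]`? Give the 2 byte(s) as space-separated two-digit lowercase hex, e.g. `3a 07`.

[0+:5] state=20 & 0x1f = 0x14; word=0x0014
[5+:4] len=14 & 0xf = 0xe; word=0x01d4
[9+:1] id=0 & 0x1 = 0x0; word=0x01d4
[10+:6] bank=10 & 0x3f = 0xa; word=0x29d4
word = 0x29d4 → little-endian bytes:
  [0]=0xd4  [1]=0x29

d4 29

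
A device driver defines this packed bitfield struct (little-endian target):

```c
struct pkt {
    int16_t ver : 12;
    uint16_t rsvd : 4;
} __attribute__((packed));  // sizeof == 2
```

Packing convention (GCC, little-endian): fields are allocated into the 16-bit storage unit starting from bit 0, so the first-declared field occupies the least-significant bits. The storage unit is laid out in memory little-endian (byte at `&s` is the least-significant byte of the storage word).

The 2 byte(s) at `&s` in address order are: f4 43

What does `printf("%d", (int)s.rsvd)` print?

4

[0]=0xf4 [1]=0x43 (little-endian) → word 0x43f4
ver:12 @ bit 0 → (0x43f4>>0)&0xfff = 0x3f4
rsvd:4 @ bit 12 → (0x43f4>>12)&0xf = 0x4  ←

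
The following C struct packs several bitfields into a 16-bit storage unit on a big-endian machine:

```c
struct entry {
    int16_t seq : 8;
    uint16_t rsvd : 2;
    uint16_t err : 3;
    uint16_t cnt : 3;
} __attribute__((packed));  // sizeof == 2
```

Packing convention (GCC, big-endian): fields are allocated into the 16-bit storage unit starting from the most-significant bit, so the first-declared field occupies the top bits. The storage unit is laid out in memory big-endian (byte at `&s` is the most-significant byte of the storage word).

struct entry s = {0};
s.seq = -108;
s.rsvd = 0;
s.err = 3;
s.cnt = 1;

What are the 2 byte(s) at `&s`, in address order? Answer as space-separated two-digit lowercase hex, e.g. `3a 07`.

94 19

seq (8b) val=-108 bits=0x94 at bit 8: 0x9400
rsvd (2b) val=0 bits=0x0 at bit 6: 0x9400
err (3b) val=3 bits=0x3 at bit 3: 0x9418
cnt (3b) val=1 bits=0x1 at bit 0: 0x9419
word = 0x9419 → big-endian bytes:
  [0]=0x94  [1]=0x19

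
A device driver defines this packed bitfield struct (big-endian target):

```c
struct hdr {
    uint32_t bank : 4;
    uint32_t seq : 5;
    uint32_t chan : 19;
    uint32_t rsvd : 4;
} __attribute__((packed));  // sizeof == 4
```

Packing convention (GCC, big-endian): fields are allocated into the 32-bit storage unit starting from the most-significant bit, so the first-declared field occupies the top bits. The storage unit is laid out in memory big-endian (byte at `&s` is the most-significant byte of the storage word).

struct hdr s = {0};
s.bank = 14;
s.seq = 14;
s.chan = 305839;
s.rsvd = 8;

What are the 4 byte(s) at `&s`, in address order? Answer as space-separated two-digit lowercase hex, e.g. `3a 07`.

e7 4a aa f8

bank (4b) val=14 bits=0xe at bit 28: 0xe0000000
seq (5b) val=14 bits=0xe at bit 23: 0xe7000000
chan (19b) val=305839 bits=0x4aaaf at bit 4: 0xe74aaaf0
rsvd (4b) val=8 bits=0x8 at bit 0: 0xe74aaaf8
word = 0xe74aaaf8 → big-endian bytes:
  [0]=0xe7  [1]=0x4a  [2]=0xaa  [3]=0xf8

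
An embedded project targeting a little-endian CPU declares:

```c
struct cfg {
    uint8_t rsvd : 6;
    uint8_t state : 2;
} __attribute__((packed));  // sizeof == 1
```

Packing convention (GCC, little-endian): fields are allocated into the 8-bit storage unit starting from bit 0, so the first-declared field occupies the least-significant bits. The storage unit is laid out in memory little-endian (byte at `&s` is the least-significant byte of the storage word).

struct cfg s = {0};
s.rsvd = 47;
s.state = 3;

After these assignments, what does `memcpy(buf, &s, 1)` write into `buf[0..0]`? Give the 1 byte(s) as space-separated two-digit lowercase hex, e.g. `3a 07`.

ef

rsvd:6 = 47 → 0x2f << 0 → word 0x2f
state:2 = 3 → 0x3 << 6 → word 0xef
word = 0xef → little-endian bytes:
  [0]=0xef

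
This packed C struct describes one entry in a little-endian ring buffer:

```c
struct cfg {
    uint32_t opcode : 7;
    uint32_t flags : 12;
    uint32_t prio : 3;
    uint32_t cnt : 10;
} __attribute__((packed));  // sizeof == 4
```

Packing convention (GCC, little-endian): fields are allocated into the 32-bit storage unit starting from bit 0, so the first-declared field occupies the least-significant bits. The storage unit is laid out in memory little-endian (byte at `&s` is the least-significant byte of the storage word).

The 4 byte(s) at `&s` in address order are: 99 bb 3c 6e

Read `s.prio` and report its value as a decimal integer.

7

[0]=0x99 [1]=0xbb [2]=0x3c [3]=0x6e (little-endian) → word 0x6e3cbb99
opcode [0+:7] = (word>>0) & 0x7f = 25
flags [7+:12] = (word>>7) & 0xfff = 2423
prio [19+:3] = (word>>19) & 0x7 = 7  ←
cnt [22+:10] = (word>>22) & 0x3ff = 440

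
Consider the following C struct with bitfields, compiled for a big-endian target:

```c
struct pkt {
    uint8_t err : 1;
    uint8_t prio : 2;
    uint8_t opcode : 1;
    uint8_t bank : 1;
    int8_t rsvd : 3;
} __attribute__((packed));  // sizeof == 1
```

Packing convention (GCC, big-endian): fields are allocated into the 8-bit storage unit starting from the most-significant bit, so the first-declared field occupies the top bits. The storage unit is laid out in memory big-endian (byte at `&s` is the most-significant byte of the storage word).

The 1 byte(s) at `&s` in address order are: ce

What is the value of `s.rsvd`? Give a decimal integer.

-2

[0]=0xce (big-endian) → word 0xce
err:1 @ bit 7 → (0xce>>7)&0x1 = 0x1
prio:2 @ bit 5 → (0xce>>5)&0x3 = 0x2
opcode:1 @ bit 4 → (0xce>>4)&0x1 = 0x0
bank:1 @ bit 3 → (0xce>>3)&0x1 = 0x1
rsvd:3 @ bit 0 → (0xce>>0)&0x7 = 0x6  ←
rsvd signed 3b, MSB=1: 6 - 8 = -2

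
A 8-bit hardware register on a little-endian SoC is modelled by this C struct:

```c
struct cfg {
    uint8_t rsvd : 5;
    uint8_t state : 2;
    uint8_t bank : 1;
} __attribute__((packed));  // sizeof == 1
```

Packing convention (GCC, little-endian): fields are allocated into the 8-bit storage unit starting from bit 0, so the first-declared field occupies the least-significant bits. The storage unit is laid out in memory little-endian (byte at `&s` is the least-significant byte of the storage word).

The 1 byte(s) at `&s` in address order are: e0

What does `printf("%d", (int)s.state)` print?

3

[0]=0xe0 (little-endian) → word 0xe0
rsvd [0+:5] = (word>>0) & 0x1f = 0
state [5+:2] = (word>>5) & 0x3 = 3  ←
bank [7+:1] = (word>>7) & 0x1 = 1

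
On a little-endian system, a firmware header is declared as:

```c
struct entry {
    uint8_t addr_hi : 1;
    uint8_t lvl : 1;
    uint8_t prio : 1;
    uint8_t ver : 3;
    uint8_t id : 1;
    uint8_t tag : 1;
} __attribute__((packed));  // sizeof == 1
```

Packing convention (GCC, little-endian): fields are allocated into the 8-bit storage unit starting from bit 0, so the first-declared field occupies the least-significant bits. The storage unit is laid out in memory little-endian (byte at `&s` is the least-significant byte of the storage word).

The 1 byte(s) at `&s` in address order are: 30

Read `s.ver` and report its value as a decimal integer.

[0]=0x30 (little-endian) → word 0x30
addr_hi:1 @ bit 0 → (0x30>>0)&0x1 = 0x0
lvl:1 @ bit 1 → (0x30>>1)&0x1 = 0x0
prio:1 @ bit 2 → (0x30>>2)&0x1 = 0x0
ver:3 @ bit 3 → (0x30>>3)&0x7 = 0x6  ←
id:1 @ bit 6 → (0x30>>6)&0x1 = 0x0
tag:1 @ bit 7 → (0x30>>7)&0x1 = 0x0

6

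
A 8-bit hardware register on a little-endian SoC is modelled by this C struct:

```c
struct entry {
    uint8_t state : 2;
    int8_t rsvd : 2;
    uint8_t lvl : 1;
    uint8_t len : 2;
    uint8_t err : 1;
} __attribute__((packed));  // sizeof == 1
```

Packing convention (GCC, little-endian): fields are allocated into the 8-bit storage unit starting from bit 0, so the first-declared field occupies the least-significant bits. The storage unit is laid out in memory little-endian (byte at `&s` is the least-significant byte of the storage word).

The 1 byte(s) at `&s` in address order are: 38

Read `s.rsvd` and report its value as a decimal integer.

-2

[0]=0x38 (little-endian) → word 0x38
state [0+:2] = (word>>0) & 0x3 = 0
rsvd [2+:2] = (word>>2) & 0x3 = 2  ←
lvl [4+:1] = (word>>4) & 0x1 = 1
len [5+:2] = (word>>5) & 0x3 = 1
err [7+:1] = (word>>7) & 0x1 = 0
rsvd signed 2b, MSB=1: 2 - 4 = -2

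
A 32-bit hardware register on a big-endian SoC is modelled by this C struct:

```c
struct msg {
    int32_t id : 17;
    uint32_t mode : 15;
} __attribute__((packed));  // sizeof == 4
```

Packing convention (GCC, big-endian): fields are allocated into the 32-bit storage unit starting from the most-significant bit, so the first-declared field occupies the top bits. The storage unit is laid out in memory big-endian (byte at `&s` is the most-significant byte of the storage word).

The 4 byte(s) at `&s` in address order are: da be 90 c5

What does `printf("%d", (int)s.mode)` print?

[0]=0xda [1]=0xbe [2]=0x90 [3]=0xc5 (big-endian) → word 0xdabe90c5
id [15+:17] = (word>>15) & 0x1ffff = 111997
mode [0+:15] = (word>>0) & 0x7fff = 4293  ←

4293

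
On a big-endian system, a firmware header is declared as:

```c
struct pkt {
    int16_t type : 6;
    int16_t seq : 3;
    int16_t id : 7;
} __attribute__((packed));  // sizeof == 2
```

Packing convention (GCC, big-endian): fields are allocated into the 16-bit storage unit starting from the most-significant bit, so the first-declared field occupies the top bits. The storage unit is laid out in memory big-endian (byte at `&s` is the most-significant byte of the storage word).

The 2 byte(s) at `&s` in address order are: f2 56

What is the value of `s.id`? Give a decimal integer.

[0]=0xf2 [1]=0x56 (big-endian) → word 0xf256
type [10+:6] = (word>>10) & 0x3f = 60
seq [7+:3] = (word>>7) & 0x7 = 4
id [0+:7] = (word>>0) & 0x7f = 86  ←
id signed 7b, MSB=1: 86 - 128 = -42

-42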